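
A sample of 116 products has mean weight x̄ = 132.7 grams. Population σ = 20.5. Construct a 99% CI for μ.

CI = x̄ ± z*(σ/√n) = 132.7 ± 2.576(20.5/√116) = 132.7 ± 4.9 = (127.8, 137.6)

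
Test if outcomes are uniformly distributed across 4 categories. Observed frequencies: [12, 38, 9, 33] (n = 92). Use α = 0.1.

Expected = 23 each. χ² = Σ(O-E)²/E = 27.913. df = 3, critical value = 6.251. Reject H₀.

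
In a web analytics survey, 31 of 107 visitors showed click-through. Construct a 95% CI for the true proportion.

p̂ = 0.29. CI = p̂ ± z*√(p̂(1-p̂)/n) = (0.204, 0.376)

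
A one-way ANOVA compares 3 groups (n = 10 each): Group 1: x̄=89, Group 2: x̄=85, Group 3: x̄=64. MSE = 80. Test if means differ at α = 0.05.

Grand mean = 79.33. SS_between = 3606.67, MS_between = 1803.33. F = 22.542, F_crit ≈ 3.354. Reject H₀.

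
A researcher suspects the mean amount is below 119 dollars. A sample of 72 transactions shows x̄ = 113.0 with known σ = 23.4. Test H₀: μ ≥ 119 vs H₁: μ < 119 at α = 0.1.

z = -2.176. Critical value: -1.28. Reject H₀.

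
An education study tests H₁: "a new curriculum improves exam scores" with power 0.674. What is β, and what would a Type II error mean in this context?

β = 1 - power = 1 - 0.674 = 0.326. A Type II error is failing to reject H₀ when H₀ is false (false negative) — here, failing to conclude that a new curriculum improves exam scores when in fact it is true. Consequence: keeping the old curriculum when the new one would have helped students.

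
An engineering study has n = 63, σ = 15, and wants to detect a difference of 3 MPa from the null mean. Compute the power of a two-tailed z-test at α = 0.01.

SE = σ/√n = 15/√63 = 1.89. Non-centrality λ = d/SE = 3/1.89 = 1.587. Power ≈ Φ(λ - z_{α/2}) = Φ(1.587 - 2.576) = Φ(-0.989) = 0.161.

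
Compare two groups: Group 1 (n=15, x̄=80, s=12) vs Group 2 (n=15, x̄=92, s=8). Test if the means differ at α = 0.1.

Pooled sp = 10.2. t = -3.223, df = 28. Critical t = ±1.701. Reject H₀.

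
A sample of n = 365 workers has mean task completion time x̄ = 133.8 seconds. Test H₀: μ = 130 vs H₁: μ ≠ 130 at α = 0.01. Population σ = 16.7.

z = (x̄ - μ₀)/(σ/√n) = (133.8 - 130)/(16.7/√365) = 4.347. Critical value: ±2.576. Since |4.347| > 2.576, Reject H₀.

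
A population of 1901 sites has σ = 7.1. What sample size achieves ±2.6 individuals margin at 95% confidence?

Without FPC: n₀ = (1.96×7.1/2.6)² = 28.647. With FPC: n = n₀N/(n₀+N-1) = 28.2 → n = 29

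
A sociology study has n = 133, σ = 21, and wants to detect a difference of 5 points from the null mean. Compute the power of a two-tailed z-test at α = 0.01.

SE = σ/√n = 21/√133 = 1.821. Non-centrality λ = d/SE = 5/1.821 = 2.746. Power ≈ Φ(λ - z_{α/2}) = Φ(2.746 - 2.576) = Φ(0.17) = 0.567.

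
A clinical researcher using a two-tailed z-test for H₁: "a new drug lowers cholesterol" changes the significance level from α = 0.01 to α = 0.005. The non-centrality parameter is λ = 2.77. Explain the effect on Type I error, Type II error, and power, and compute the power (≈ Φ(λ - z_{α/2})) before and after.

Decreasing α from 0.01 to 0.005:
• Type I error rate decreases (α is the Type I rate by definition).
• Critical value moves from z_{α/2} = 2.576 to 2.807, so power = Φ(λ - z_{α/2}) goes from Φ(2.77 - 2.576) = 0.577 to Φ(2.77 - 2.807) = 0.485.
• Type II error rate β = 1 - power therefore increases (0.423 → 0.515).
Appropriate when false positives are costly — here, approving an ineffective drug — patients take a useless medication and may skip effective alternatives.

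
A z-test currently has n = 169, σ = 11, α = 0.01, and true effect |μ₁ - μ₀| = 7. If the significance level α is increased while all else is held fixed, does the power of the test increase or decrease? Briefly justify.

Power increases: a larger α lowers the critical value, so more of the H₁ sampling distribution falls in the rejection region.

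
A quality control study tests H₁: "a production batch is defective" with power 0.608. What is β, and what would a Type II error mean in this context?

β = 1 - power = 1 - 0.608 = 0.392. A Type II error is failing to reject H₀ when H₀ is false (false negative) — here, failing to conclude that a production batch is defective when in fact it is true. Consequence: shipping a defective batch — faulty products reach customers.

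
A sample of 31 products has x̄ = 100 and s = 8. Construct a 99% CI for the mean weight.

CI = x̄ ± t*(s/√n) = 100 ± 2.75(8/√31) = (96.05, 103.95)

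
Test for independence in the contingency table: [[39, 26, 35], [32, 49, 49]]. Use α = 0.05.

χ² = 6.27. df = 2, critical = 5.991. Reject H₀. Variables are dependent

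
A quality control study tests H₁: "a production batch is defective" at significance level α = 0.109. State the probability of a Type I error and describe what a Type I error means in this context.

P(Type I error) = α = 0.109. A Type I error is rejecting H₀ when H₀ is actually true (false positive) — here, concluding that a production batch is defective when in fact this is not the case. Consequence: scrapping a good batch — wasted material and cost for no reason.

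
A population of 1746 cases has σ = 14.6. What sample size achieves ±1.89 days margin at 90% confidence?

Without FPC: n₀ = (1.645×14.6/1.89)² = 161.478. With FPC: n = n₀N/(n₀+N-1) = 147.9 → n = 148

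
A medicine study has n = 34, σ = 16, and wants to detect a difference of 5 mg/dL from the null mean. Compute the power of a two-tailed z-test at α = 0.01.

SE = σ/√n = 16/√34 = 2.744. Non-centrality λ = d/SE = 5/2.744 = 1.822. Power ≈ Φ(λ - z_{α/2}) = Φ(1.822 - 2.576) = Φ(-0.754) = 0.225.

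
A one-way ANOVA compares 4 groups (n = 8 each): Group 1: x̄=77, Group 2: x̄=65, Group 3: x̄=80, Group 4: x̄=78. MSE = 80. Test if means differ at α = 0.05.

Grand mean = 75.0. SS_between = 1104.0, MS_between = 368.0. F = 4.6, F_crit ≈ 2.947. Reject H₀.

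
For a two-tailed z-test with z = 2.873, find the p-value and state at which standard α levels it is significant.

p = 2·P(Z > |2.873|) = 2·(1 - Φ(2.873)) ≈ 0.0041. Significant at α = 0.1; Significant at α = 0.05; Significant at α = 0.01.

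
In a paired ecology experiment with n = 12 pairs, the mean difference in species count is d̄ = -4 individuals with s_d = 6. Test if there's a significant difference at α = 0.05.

t = d̄/(s_d/√n) = -4/(6/√12) = -2.309. df = 11, critical t = ±2.201. Reject H₀.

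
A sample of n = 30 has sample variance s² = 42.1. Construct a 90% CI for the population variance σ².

df = 29. χ²_{0.05} = 42.557, χ²_{0.95} = 17.708. CI for σ² = ((n-1)s²/χ²_{α/2}, (n-1)s²/χ²_{1-α/2}) = (29·42.1/42.557, 29·42.1/17.708) = (28.69, 68.95)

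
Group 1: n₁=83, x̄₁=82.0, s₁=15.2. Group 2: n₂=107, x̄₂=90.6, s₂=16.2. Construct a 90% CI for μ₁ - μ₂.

Difference = -8.6. SE = √(15.2²/83 + 16.2²/107) = 2.288. CI = (-12.36, -4.84)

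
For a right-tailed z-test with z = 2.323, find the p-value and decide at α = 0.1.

p = P(Z > 2.323) = 1 - Φ(2.323) ≈ 0.0101. Since p < 0.1, reject H₀ (significant) at α = 0.1.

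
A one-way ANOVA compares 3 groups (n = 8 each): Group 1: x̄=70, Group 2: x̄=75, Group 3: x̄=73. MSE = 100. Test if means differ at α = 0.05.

Grand mean = 72.67. SS_between = 101.33, MS_between = 50.67. F = 0.507, F_crit ≈ 3.467. Fail to reject H₀.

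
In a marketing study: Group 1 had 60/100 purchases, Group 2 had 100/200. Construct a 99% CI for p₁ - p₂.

p̂₁ = 0.6, p̂₂ = 0.5. Difference = 0.1. CI = (-0.056, 0.256)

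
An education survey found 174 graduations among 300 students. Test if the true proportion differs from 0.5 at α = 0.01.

p̂ = 0.58, p₀ = 0.5. z = (p̂ - p₀)/√(p₀(1-p₀)/n) = 2.771. Critical: ±2.576. Reject H₀.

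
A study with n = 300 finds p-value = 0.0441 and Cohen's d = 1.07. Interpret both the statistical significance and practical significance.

Statistically significant (p = 0.0441 < 0.05). Cohen's d = 1.07 indicates a large effect size. Both statistical and practical significance should be considered.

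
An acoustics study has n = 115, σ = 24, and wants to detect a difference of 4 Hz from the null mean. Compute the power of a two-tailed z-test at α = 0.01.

SE = σ/√n = 24/√115 = 2.238. Non-centrality λ = d/SE = 4/2.238 = 1.787. Power ≈ Φ(λ - z_{α/2}) = Φ(1.787 - 2.576) = Φ(-0.789) = 0.215.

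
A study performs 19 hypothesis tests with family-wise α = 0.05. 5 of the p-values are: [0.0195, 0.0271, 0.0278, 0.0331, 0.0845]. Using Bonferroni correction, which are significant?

Bonferroni α = 0.05/19 = 0.00263. None of the given p-values are significant.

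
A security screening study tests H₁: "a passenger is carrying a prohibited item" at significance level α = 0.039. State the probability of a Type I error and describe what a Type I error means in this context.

P(Type I error) = α = 0.039. A Type I error is rejecting H₀ when H₀ is actually true (false positive) — here, concluding that a passenger is carrying a prohibited item when in fact this is not the case. Consequence: detaining an innocent passenger — delay and inconvenience.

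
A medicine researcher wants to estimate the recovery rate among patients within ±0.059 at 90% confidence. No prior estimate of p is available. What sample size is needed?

Conservative approach: use p = 0.5 (maximizes p(1-p) = 0.25). n = z²(0.25)/E² = 1.645²×0.25/0.059² = 194.3 → n = 195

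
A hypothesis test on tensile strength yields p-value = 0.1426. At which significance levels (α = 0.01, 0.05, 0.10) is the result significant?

p = 0.1426. Not significant at any of the given levels.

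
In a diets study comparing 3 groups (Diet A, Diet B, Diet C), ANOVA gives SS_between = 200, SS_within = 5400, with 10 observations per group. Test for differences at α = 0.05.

df_between = 2, df_within = 27. F = MS_between/MS_within = 100.0/200.0 = 0.5. F_crit ≈ 3.354. Fail to reject H₀.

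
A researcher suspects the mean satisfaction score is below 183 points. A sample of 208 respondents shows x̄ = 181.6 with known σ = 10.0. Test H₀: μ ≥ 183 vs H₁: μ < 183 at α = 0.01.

z = -2.019. Critical value: -2.33. Fail to reject H₀.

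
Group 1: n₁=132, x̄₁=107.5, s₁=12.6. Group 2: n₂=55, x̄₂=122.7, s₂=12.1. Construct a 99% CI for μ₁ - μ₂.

Difference = -15.2. SE = √(12.6²/132 + 12.1²/55) = 1.966. CI = (-20.26, -10.14)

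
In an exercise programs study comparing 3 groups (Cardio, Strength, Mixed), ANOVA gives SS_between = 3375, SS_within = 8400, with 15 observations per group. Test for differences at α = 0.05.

df_between = 2, df_within = 42. F = MS_between/MS_within = 1687.5/200.0 = 8.438. F_crit ≈ 3.22. Reject H₀. At least one mean differs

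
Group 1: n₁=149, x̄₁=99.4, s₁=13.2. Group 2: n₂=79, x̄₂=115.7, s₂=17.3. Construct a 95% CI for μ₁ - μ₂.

Difference = -16.3. SE = √(13.2²/149 + 17.3²/79) = 2.227. CI = (-20.66, -11.94)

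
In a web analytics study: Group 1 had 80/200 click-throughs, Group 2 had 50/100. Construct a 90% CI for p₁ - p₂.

p̂₁ = 0.4, p̂₂ = 0.5. Difference = -0.1. CI = (-0.2, 0.0)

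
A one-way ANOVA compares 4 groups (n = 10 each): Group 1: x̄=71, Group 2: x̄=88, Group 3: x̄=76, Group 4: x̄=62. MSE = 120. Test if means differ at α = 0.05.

Grand mean = 74.25. SS_between = 3527.5, MS_between = 1175.83. F = 9.799, F_crit ≈ 2.866. Reject H₀.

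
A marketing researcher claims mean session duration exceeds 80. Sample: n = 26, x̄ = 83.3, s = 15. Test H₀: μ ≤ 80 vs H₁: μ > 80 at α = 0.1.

t = (83.3 - 80)/(15/√26) = 1.122, df = 25. Critical t = 1.316. Fail to reject H₀.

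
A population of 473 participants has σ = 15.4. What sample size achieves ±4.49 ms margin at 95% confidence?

Without FPC: n₀ = (1.96×15.4/4.49)² = 45.192. With FPC: n = n₀N/(n₀+N-1) = 41.3 → n = 42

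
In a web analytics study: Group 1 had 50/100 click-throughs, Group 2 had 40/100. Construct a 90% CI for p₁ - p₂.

p̂₁ = 0.5, p̂₂ = 0.4. Difference = 0.1. CI = (-0.015, 0.215)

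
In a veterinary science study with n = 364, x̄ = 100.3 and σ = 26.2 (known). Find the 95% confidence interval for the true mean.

CI = x̄ ± z*(σ/√n) = 100.3 ± 1.96(26.2/√364) = 100.3 ± 2.69 = (97.61, 102.99)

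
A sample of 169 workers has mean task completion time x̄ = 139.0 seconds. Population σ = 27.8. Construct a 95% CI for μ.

CI = x̄ ± z*(σ/√n) = 139.0 ± 1.96(27.8/√169) = 139.0 ± 4.19 = (134.81, 143.19)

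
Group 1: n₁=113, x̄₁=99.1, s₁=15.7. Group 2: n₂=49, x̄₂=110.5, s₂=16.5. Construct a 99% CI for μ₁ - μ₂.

Difference = -11.4. SE = √(15.7²/113 + 16.5²/49) = 2.782. CI = (-18.57, -4.23)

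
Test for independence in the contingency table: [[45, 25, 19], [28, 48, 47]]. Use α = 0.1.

χ² = 18.097. df = 2, critical = 4.605. Reject H₀. Variables are dependent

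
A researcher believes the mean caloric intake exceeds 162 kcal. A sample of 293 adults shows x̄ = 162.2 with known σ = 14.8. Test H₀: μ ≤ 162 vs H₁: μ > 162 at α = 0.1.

z = 0.231. Critical value: 1.28. Fail to reject H₀.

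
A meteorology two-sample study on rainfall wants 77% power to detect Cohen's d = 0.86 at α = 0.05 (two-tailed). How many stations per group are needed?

z_{α/2} = 1.96, z_β = Φ⁻¹(0.77) = 0.739. For large effect (d = 0.86): n per group = 2(z_{α/2} + z_β)²/d² = 2(1.96 + 0.739)²/0.86² = 19.7 → 20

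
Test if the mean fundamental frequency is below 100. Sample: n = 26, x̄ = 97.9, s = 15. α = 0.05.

t = (97.9 - 100)/(15/√26) = -0.714, df = 25. Critical t = -1.708. Fail to reject H₀.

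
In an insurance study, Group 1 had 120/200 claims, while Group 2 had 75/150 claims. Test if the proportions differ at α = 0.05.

p̂₁ = 0.6, p̂₂ = 0.5, pooled p̂ = 0.557. z = 1.864. Critical: ±1.96. Fail to reject H₀.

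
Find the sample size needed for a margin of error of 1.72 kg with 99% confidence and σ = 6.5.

n = (z*σ/E)² = (2.576×6.5/1.72)² = 94.8 → n = 95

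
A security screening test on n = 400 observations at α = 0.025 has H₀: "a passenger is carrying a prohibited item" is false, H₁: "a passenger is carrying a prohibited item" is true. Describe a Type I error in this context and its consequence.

Type I error: rejecting H₀ when it is true — concluding that a passenger is carrying a prohibited item when in fact it is not. Consequence: detaining an innocent passenger — delay and inconvenience.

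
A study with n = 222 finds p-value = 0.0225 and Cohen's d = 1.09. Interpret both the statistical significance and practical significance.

Statistically significant (p = 0.0225 < 0.05). Cohen's d = 1.09 indicates a large effect size. Both statistical and practical significance should be considered.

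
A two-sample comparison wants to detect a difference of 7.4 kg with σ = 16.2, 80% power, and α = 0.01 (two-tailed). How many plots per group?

n per group = 2(z_α/2 + z_β)²σ²/d² = 2×(2.576 + 0.84)²×16.2²/7.4² = 111.8 → n = 112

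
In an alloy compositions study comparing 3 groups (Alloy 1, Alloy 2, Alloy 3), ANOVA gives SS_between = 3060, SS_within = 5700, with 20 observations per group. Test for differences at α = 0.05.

df_between = 2, df_within = 57. F = MS_between/MS_within = 1530.0/100.0 = 15.3. F_crit ≈ 3.159. Reject H₀. At least one mean differs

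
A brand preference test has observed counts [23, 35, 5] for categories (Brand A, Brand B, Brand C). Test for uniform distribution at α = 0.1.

Expected = 21 each. χ² = Σ(O-E)²/E = 21.714. df = 2, critical value = 4.605. Reject H₀.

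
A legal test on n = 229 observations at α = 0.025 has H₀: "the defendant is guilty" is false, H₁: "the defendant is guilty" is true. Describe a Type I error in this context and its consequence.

Type I error: rejecting H₀ when it is true — concluding that the defendant is guilty when in fact it is not. Consequence: convicting an innocent person.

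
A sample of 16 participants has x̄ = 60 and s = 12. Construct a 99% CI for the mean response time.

CI = x̄ ± t*(s/√n) = 60 ± 2.947(12/√16) = (51.16, 68.84)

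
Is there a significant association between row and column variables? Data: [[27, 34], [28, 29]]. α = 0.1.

χ² = 0.28. df = 1, critical = 2.706. Fail to reject H₀. No evidence of dependence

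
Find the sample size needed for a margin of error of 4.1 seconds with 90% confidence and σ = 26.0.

n = (z*σ/E)² = (1.645×26.0/4.1)² = 108.8 → n = 109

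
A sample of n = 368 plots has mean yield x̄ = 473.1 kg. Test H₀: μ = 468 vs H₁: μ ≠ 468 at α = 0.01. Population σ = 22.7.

z = (x̄ - μ₀)/(σ/√n) = (473.1 - 468)/(22.7/√368) = 4.31. Critical value: ±2.576. Since |4.31| > 2.576, Reject H₀.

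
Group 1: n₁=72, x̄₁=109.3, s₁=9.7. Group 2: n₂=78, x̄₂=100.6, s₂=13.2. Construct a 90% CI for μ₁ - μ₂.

Difference = 8.7. SE = √(9.7²/72 + 13.2²/78) = 1.882. CI = (5.6, 11.8)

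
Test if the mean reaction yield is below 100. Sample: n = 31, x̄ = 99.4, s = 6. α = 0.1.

t = (99.4 - 100)/(6/√31) = -0.557, df = 30. Critical t = -1.31. Fail to reject H₀.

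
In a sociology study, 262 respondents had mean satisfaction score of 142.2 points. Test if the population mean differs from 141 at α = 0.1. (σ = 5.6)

z = (x̄ - μ₀)/(σ/√n) = (142.2 - 141)/(5.6/√262) = 3.469. Critical value: ±1.645. Since |3.469| > 1.645, Reject H₀.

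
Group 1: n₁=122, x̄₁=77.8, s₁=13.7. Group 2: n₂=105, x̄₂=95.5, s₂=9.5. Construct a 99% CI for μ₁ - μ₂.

Difference = -17.7. SE = √(13.7²/122 + 9.5²/105) = 1.549. CI = (-21.69, -13.71)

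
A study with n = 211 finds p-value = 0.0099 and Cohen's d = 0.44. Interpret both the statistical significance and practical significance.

Statistically significant (p = 0.0099 < 0.05). Cohen's d = 0.44 indicates a small effect size. Both statistical and practical significance should be considered.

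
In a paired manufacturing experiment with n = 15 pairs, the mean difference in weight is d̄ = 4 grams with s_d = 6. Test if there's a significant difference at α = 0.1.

t = d̄/(s_d/√n) = 4/(6/√15) = 2.582. df = 14, critical t = ±1.761. Reject H₀.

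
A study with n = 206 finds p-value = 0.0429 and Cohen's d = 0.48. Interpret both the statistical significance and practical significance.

Statistically significant (p = 0.0429 < 0.05). Cohen's d = 0.48 indicates a small effect size. Both statistical and practical significance should be considered.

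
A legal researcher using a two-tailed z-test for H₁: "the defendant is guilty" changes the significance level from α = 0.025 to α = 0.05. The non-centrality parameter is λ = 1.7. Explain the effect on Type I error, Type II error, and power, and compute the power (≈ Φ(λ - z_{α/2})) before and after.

Increasing α from 0.025 to 0.05:
• Type I error rate increases (α is the Type I rate by definition).
• Critical value moves from z_{α/2} = 2.241 to 1.96, so power = Φ(λ - z_{α/2}) goes from Φ(1.7 - 2.241) = 0.294 to Φ(1.7 - 1.96) = 0.397.
• Type II error rate β = 1 - power therefore decreases (0.706 → 0.603).
Appropriate when false negatives are costly — here, acquitting a guilty person.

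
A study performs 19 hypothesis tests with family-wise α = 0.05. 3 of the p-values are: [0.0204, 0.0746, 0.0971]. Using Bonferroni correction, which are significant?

Bonferroni α = 0.05/19 = 0.00263. None of the given p-values are significant.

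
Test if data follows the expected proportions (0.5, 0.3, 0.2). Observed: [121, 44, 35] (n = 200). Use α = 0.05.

Expected: [100.0, 60.0, 40.0]. χ² = 9.302. df = 2, critical = 5.991. Reject H₀.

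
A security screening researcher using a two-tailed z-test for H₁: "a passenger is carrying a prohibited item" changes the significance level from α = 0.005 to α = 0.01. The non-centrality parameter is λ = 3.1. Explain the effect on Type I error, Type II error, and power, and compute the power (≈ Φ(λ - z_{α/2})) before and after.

Increasing α from 0.005 to 0.01:
• Type I error rate increases (α is the Type I rate by definition).
• Critical value moves from z_{α/2} = 2.807 to 2.576, so power = Φ(λ - z_{α/2}) goes from Φ(3.1 - 2.807) = 0.615 to Φ(3.1 - 2.576) = 0.7.
• Type II error rate β = 1 - power therefore decreases (0.385 → 0.3).
Appropriate when false negatives are costly — here, letting a prohibited item through — security breach.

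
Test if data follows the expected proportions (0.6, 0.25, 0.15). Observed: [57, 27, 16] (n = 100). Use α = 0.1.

Expected: [60.0, 25.0, 15.0]. χ² = 0.377. df = 2, critical = 4.605. Fail to reject H₀.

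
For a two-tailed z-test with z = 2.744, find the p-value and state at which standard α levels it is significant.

p = 2·P(Z > |2.744|) = 2·(1 - Φ(2.744)) ≈ 0.0061. Significant at α = 0.1; Significant at α = 0.05; Significant at α = 0.01.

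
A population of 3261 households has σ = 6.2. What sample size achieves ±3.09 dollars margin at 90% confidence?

Without FPC: n₀ = (1.645×6.2/3.09)² = 10.894. With FPC: n = n₀N/(n₀+N-1) = 10.9 → n = 11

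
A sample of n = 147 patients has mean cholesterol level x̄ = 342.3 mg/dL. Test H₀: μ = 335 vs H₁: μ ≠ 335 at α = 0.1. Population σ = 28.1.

z = (x̄ - μ₀)/(σ/√n) = (342.3 - 335)/(28.1/√147) = 3.15. Critical value: ±1.645. Since |3.15| > 1.645, Reject H₀.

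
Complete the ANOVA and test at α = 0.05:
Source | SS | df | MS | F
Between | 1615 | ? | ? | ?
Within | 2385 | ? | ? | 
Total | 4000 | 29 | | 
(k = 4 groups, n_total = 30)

df_between = 3, df_within = 26. MS_between = 538.33, MS_within = 91.73. F = 5.869, F_crit ≈ 2.975. Reject H₀.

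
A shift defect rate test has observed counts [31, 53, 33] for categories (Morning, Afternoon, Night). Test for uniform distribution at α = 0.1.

Expected = 39 each. χ² = Σ(O-E)²/E = 7.59. df = 2, critical value = 4.605. Reject H₀.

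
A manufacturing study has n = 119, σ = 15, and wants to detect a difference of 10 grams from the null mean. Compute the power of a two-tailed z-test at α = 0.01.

SE = σ/√n = 15/√119 = 1.375. Non-centrality λ = d/SE = 10/1.375 = 7.272. Power ≈ Φ(λ - z_{α/2}) = Φ(7.272 - 2.576) = Φ(4.696) = 1.0.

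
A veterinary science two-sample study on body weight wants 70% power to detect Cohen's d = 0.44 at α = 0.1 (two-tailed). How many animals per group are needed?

z_{α/2} = 1.645, z_β = Φ⁻¹(0.7) = 0.524. For small effect (d = 0.44): n per group = 2(z_{α/2} + z_β)²/d² = 2(1.645 + 0.524)²/0.44² = 48.6 → 49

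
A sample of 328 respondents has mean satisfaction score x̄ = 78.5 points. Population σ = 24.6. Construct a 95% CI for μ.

CI = x̄ ± z*(σ/√n) = 78.5 ± 1.96(24.6/√328) = 78.5 ± 2.66 = (75.84, 81.16)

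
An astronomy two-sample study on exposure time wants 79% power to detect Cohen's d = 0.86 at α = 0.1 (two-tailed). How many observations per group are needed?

z_{α/2} = 1.645, z_β = Φ⁻¹(0.79) = 0.806. For large effect (d = 0.86): n per group = 2(z_{α/2} + z_β)²/d² = 2(1.645 + 0.806)²/0.86² = 16.2 → 17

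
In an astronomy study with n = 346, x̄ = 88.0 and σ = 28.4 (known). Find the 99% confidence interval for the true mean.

CI = x̄ ± z*(σ/√n) = 88.0 ± 2.576(28.4/√346) = 88.0 ± 3.93 = (84.07, 91.93)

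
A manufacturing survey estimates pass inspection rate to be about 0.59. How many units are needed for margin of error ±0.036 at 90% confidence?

n = z²p(1-p)/E² = 1.645²×0.59×0.41/0.036² = 505.1 → n = 506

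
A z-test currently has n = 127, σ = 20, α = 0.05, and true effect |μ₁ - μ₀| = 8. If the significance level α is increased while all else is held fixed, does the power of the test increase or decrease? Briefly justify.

Power increases: a larger α lowers the critical value, so more of the H₁ sampling distribution falls in the rejection region.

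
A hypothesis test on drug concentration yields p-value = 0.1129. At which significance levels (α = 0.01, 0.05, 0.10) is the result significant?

p = 0.1129. Not significant at any of the given levels.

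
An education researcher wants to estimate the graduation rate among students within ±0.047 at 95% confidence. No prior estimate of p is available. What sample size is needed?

Conservative approach: use p = 0.5 (maximizes p(1-p) = 0.25). n = z²(0.25)/E² = 1.96²×0.25/0.047² = 434.8 → n = 435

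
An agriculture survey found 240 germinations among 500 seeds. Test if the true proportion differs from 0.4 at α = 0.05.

p̂ = 0.48, p₀ = 0.4. z = (p̂ - p₀)/√(p₀(1-p₀)/n) = 3.651. Critical: ±1.96. Reject H₀.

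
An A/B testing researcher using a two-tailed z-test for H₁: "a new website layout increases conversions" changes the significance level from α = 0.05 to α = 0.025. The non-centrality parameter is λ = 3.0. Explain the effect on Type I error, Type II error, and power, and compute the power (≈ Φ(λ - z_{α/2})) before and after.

Decreasing α from 0.05 to 0.025:
• Type I error rate decreases (α is the Type I rate by definition).
• Critical value moves from z_{α/2} = 1.96 to 2.241, so power = Φ(λ - z_{α/2}) goes from Φ(3.0 - 1.96) = 0.851 to Φ(3.0 - 2.241) = 0.776.
• Type II error rate β = 1 - power therefore increases (0.149 → 0.224).
Appropriate when false positives are costly — here, rolling out a layout that doesn't actually help — wasted engineering effort.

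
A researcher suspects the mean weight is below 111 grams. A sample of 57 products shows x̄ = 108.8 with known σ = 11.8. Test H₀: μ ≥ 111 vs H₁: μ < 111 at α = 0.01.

z = -1.408. Critical value: -2.33. Fail to reject H₀.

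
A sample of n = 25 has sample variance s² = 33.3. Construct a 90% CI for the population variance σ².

df = 24. χ²_{0.05} = 36.415, χ²_{0.95} = 13.848. CI for σ² = ((n-1)s²/χ²_{α/2}, (n-1)s²/χ²_{1-α/2}) = (24·33.3/36.415, 24·33.3/13.848) = (21.95, 57.71)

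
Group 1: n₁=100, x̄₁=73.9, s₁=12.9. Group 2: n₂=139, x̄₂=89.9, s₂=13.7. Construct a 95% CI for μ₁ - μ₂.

Difference = -16.0. SE = √(12.9²/100 + 13.7²/139) = 1.736. CI = (-19.4, -12.6)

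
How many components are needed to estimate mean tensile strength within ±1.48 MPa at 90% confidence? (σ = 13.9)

n = (z*σ/E)² = (1.645×13.9/1.48)² = 238.7 → n = 239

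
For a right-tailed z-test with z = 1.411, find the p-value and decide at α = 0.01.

p = P(Z > 1.411) = 1 - Φ(1.411) ≈ 0.0791. Since p ≥ 0.01, fail to reject H₀ (not significant) at α = 0.01.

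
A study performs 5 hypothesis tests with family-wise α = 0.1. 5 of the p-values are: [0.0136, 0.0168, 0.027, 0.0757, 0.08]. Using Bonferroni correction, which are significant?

Bonferroni α = 0.1/5 = 0.02. Significant p-values: [0.0136, 0.0168]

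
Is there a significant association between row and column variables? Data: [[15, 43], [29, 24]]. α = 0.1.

χ² = 9.637. df = 1, critical = 2.706. Reject H₀. Variables are dependent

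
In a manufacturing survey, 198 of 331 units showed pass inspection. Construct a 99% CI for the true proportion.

p̂ = 0.598. CI = p̂ ± z*√(p̂(1-p̂)/n) = (0.529, 0.668)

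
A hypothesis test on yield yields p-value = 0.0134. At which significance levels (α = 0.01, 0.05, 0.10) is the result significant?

p = 0.0134. Significant at: α = 0.05, 0.1.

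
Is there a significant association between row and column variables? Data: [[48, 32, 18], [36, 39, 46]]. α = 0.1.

χ² = 12.375. df = 2, critical = 4.605. Reject H₀. Variables are dependent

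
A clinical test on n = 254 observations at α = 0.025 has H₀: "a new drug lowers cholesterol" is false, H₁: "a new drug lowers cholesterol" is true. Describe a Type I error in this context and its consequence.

Type I error: rejecting H₀ when it is true — concluding that a new drug lowers cholesterol when in fact it is not. Consequence: approving an ineffective drug — patients take a useless medication and may skip effective alternatives.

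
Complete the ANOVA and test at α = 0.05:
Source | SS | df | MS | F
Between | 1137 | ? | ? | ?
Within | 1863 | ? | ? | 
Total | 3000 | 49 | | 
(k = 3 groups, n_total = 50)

df_between = 2, df_within = 47. MS_between = 568.5, MS_within = 39.64. F = 14.342, F_crit ≈ 3.195. Reject H₀.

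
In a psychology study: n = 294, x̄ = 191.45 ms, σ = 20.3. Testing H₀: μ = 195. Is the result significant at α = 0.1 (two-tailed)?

z = (191.45 - 195)/(20.3/√294) = -2.999. Since |z| > 1.645, significant at α = 0.1.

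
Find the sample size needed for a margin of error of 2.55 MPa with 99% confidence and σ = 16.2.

n = (z*σ/E)² = (2.576×16.2/2.55)² = 267.8 → n = 268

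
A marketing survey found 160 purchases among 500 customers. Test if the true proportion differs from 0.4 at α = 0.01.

p̂ = 0.32, p₀ = 0.4. z = (p̂ - p₀)/√(p₀(1-p₀)/n) = -3.651. Critical: ±2.576. Reject H₀.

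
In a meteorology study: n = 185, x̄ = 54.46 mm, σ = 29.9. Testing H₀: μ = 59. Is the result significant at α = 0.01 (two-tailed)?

z = (54.46 - 59)/(29.9/√185) = -2.065. Since |z| ≤ 2.576, not significant at α = 0.01.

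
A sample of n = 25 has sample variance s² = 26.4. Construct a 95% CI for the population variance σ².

df = 24. χ²_{0.025} = 39.364, χ²_{0.975} = 12.401. CI for σ² = ((n-1)s²/χ²_{α/2}, (n-1)s²/χ²_{1-α/2}) = (24·26.4/39.364, 24·26.4/12.401) = (16.1, 51.09)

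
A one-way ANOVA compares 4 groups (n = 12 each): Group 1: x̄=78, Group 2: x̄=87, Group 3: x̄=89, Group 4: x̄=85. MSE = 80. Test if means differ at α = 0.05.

Grand mean = 84.75. SS_between = 825.0, MS_between = 275.0. F = 3.438, F_crit ≈ 2.816. Reject H₀.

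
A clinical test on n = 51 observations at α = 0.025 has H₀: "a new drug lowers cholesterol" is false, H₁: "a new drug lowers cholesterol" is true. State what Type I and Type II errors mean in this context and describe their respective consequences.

Type I (false positive): concluding that a new drug lowers cholesterol when it is not — approving an ineffective drug — patients take a useless medication and may skip effective alternatives. Type II (false negative): failing to conclude that a new drug lowers cholesterol when it is — shelving an effective drug — patients miss out on a treatment that would have helped. Which is costlier depends on domain priorities and is a judgement call rather than a statistical fact.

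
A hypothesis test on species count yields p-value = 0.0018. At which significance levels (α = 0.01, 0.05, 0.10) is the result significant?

p = 0.0018. Significant at: α = 0.01, 0.05, 0.1.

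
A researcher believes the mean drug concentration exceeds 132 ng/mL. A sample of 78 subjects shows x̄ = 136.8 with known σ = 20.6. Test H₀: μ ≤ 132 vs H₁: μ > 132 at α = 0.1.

z = 2.058. Critical value: 1.28. Reject H₀.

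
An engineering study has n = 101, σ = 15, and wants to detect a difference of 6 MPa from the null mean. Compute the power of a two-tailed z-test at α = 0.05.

SE = σ/√n = 15/√101 = 1.493. Non-centrality λ = d/SE = 6/1.493 = 4.02. Power ≈ Φ(λ - z_{α/2}) = Φ(4.02 - 1.96) = Φ(2.06) = 0.98.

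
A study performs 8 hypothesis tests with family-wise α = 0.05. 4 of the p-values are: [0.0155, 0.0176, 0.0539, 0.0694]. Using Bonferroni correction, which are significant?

Bonferroni α = 0.05/8 = 0.00625. None of the given p-values are significant.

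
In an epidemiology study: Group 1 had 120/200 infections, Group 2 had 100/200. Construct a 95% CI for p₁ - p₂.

p̂₁ = 0.6, p̂₂ = 0.5. Difference = 0.1. CI = (0.003, 0.197)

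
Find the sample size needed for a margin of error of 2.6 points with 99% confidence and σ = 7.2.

n = (z*σ/E)² = (2.576×7.2/2.6)² = 50.9 → n = 51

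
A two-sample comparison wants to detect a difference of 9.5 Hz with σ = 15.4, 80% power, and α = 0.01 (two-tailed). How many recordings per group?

n per group = 2(z_α/2 + z_β)²σ²/d² = 2×(2.576 + 0.84)²×15.4²/9.5² = 61.3 → n = 62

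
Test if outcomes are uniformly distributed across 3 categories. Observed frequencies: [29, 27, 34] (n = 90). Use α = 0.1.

Expected = 30 each. χ² = Σ(O-E)²/E = 0.867. df = 2, critical value = 4.605. Fail to reject H₀.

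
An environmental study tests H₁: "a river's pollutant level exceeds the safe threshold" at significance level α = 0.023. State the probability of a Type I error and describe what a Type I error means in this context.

P(Type I error) = α = 0.023. A Type I error is rejecting H₀ when H₀ is actually true (false positive) — here, concluding that a river's pollutant level exceeds the safe threshold when in fact this is not the case. Consequence: shutting down a compliant factory unnecessarily.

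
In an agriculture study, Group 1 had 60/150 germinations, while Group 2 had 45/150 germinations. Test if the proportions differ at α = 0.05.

p̂₁ = 0.4, p̂₂ = 0.3, pooled p̂ = 0.35. z = 1.816. Critical: ±1.96. Fail to reject H₀.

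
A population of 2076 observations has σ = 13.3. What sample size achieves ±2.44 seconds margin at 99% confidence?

Without FPC: n₀ = (2.576×13.3/2.44)² = 197.158. With FPC: n = n₀N/(n₀+N-1) = 180.1 → n = 181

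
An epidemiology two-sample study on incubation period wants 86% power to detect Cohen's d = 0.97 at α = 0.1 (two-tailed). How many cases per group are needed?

z_{α/2} = 1.645, z_β = Φ⁻¹(0.86) = 1.08. For large effect (d = 0.97): n per group = 2(z_{α/2} + z_β)²/d² = 2(1.645 + 1.08)²/0.97² = 15.8 → 16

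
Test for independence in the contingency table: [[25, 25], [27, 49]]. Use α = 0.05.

χ² = 2.607. df = 1, critical = 3.841. Fail to reject H₀. No evidence of dependence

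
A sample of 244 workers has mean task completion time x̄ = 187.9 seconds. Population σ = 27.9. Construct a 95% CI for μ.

CI = x̄ ± z*(σ/√n) = 187.9 ± 1.96(27.9/√244) = 187.9 ± 3.5 = (184.4, 191.4)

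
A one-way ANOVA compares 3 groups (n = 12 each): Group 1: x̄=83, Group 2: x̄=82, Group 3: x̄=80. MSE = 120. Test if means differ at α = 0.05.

Grand mean = 81.67. SS_between = 56.0, MS_between = 28.0. F = 0.233, F_crit ≈ 3.285. Fail to reject H₀.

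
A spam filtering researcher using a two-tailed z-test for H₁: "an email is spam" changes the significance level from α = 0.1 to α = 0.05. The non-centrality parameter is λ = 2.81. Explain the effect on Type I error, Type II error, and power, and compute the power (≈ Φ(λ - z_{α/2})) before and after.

Decreasing α from 0.1 to 0.05:
• Type I error rate decreases (α is the Type I rate by definition).
• Critical value moves from z_{α/2} = 1.645 to 1.96, so power = Φ(λ - z_{α/2}) goes from Φ(2.81 - 1.645) = 0.878 to Φ(2.81 - 1.96) = 0.802.
• Type II error rate β = 1 - power therefore increases (0.122 → 0.198).
Appropriate when false positives are costly — here, a legitimate email is sent to the spam folder and the user misses it.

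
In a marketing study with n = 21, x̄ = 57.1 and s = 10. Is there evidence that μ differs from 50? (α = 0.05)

t = (x̄ - μ₀)/(s/√n) = (57.1 - 50)/(10/√21) = 3.254. df = 20, critical t = ±2.086. Reject H₀.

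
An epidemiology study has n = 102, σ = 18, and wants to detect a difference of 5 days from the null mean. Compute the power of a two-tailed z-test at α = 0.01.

SE = σ/√n = 18/√102 = 1.782. Non-centrality λ = d/SE = 5/1.782 = 2.805. Power ≈ Φ(λ - z_{α/2}) = Φ(2.805 - 2.576) = Φ(0.229) = 0.591.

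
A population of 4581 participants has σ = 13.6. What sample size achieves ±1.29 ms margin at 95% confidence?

Without FPC: n₀ = (1.96×13.6/1.29)² = 426.983. With FPC: n = n₀N/(n₀+N-1) = 390.7 → n = 391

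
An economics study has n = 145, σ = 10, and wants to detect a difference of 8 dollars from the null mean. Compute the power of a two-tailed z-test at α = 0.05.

SE = σ/√n = 10/√145 = 0.83. Non-centrality λ = d/SE = 8/0.83 = 9.633. Power ≈ Φ(λ - z_{α/2}) = Φ(9.633 - 1.96) = Φ(7.673) = 1.0.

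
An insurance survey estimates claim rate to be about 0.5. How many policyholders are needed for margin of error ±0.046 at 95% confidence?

n = z²p(1-p)/E² = 1.96²×0.5×0.5/0.046² = 453.9 → n = 454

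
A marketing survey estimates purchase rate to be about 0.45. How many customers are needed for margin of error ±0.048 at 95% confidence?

n = z²p(1-p)/E² = 1.96²×0.45×0.55/0.048² = 412.7 → n = 413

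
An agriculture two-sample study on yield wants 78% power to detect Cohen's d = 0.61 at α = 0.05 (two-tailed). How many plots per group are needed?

z_{α/2} = 1.96, z_β = Φ⁻¹(0.78) = 0.772. For medium effect (d = 0.61): n per group = 2(z_{α/2} + z_β)²/d² = 2(1.96 + 0.772)²/0.61² = 40.1 → 41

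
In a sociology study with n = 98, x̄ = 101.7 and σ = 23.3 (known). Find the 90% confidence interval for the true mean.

CI = x̄ ± z*(σ/√n) = 101.7 ± 1.645(23.3/√98) = 101.7 ± 3.87 = (97.83, 105.57)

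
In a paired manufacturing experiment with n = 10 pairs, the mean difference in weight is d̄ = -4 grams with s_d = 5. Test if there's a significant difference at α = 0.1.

t = d̄/(s_d/√n) = -4/(5/√10) = -2.53. df = 9, critical t = ±1.833. Reject H₀.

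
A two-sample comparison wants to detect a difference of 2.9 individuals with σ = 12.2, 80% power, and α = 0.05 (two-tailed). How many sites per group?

n per group = 2(z_α/2 + z_β)²σ²/d² = 2×(1.96 + 0.84)²×12.2²/2.9² = 277.5 → n = 278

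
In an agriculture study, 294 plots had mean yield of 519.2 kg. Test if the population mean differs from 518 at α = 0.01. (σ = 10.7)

z = (x̄ - μ₀)/(σ/√n) = (519.2 - 518)/(10.7/√294) = 1.923. Critical value: ±2.576. Since |1.923| ≤ 2.576, Fail to reject H₀.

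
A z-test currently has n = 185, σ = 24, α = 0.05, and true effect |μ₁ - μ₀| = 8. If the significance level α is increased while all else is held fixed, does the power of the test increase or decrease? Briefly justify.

Power increases: a larger α lowers the critical value, so more of the H₁ sampling distribution falls in the rejection region.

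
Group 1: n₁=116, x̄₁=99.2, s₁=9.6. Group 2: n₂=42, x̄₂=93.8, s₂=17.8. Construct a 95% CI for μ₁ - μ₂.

Difference = 5.4. SE = √(9.6²/116 + 17.8²/42) = 2.888. CI = (-0.26, 11.06)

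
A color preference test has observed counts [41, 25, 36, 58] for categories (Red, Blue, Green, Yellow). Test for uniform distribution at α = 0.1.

Expected = 40 each. χ² = Σ(O-E)²/E = 14.15. df = 3, critical value = 6.251. Reject H₀.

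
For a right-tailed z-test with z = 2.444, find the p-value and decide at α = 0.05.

p = P(Z > 2.444) = 1 - Φ(2.444) ≈ 0.0073. Since p < 0.05, reject H₀ (significant) at α = 0.05.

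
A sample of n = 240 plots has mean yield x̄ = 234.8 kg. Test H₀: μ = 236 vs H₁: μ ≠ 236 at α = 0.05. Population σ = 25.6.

z = (x̄ - μ₀)/(σ/√n) = (234.8 - 236)/(25.6/√240) = -0.726. Critical value: ±1.96. Since |-0.726| ≤ 1.96, Fail to reject H₀.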